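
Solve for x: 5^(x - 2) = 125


Express both sides with the same base.
125 = 5^3
Since the bases match, equate exponents: x - 2 = 3
So x = 3 - (-2) = 5

x = 5


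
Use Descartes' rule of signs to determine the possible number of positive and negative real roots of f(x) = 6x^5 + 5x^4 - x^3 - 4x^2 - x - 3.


Descartes' rule of signs:

For positive roots, count sign changes in f(x) = 6x^5 + 5x^4 - x^3 - 4x^2 - x - 3:
Signs of coefficients: +, +, -, -, -, -
Number of sign changes: 1
Possible positive real roots: 1

For negative roots, examine f(-x) = -6x^5 + 5x^4 + x^3 - 4x^2 + x - 3:
Signs of coefficients: -, +, +, -, +, -
Number of sign changes: 4
Possible negative real roots: 4, 2, 0

Positive roots: 1; Negative roots: 4 or 2 or 0


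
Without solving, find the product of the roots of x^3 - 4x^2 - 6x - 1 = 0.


By Vieta's formulas for x^3 + bx^2 + cx + d = 0:
  r1 + r2 + r3 = -b/a = 4
  r1*r2 + r1*r3 + r2*r3 = c/a = -6
  r1*r2*r3 = -d/a = 1


Product = 1


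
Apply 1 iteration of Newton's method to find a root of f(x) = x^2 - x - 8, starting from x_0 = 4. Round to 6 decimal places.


Newton's method: x_(n+1) = x_n - f(x_n)/f'(x_n)
f(x) = x^2 - x - 8
f'(x) = 2x - 1

Iteration 1:
  f(4.000000) = 4.000000
  f'(4.000000) = 7.000000
  x_1 = 4.000000 - (4.000000)/(7.000000) = 3.428571

x_1 = 3.428571


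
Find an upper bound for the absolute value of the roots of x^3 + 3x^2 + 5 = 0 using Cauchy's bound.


Cauchy's bound: all roots r satisfy |r| <= 1 + max(|a_i/a_n|) for i = 0,...,n-1
where a_n is the leading coefficient.

Coefficients: [1, 3, 0, 5]
Leading coefficient a_n = 1
Ratios |a_i/a_n|: 3, 0, 5
Maximum ratio: 5
Cauchy's bound: |r| <= 1 + 5 = 6

Upper bound = 6


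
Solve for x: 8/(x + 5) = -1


Multiply both sides by (x + 5): 8 = -1(x + 5)
Distribute: 8 = -x - 5
-x = 8 + 5 = 13
x = -13

x = -13


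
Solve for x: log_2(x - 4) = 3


Convert to exponential form: x - 4 = 2^3 = 8
x = 8 + 4 = 12
Check: log_2(12 - 4) = log_2(8) = log_2(8) = 3 ✓

x = 12


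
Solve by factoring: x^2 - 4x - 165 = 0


We need two numbers that multiply to -165 and add to -4.
Those numbers are -15 and 11 (since (-15) * 11 = -165 and (-15) + 11 = -4).
So x^2 - 4x - 165 = (x - 15)(x + 11) = 0
Setting each factor to zero: x = 15 or x = -11

x = -11, x = 15


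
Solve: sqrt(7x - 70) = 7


Square both sides: 7x - 70 = 7^2 = 49
7x = 49 + 70 = 119
x = 17
Check: sqrt(7*17 - 70) = sqrt(49) = 7 ✓

x = 17


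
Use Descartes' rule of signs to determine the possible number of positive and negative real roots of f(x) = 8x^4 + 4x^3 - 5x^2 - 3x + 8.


Descartes' rule of signs:

For positive roots, count sign changes in f(x) = 8x^4 + 4x^3 - 5x^2 - 3x + 8:
Signs of coefficients: +, +, -, -, +
Number of sign changes: 2
Possible positive real roots: 2, 0

For negative roots, examine f(-x) = 8x^4 - 4x^3 - 5x^2 + 3x + 8:
Signs of coefficients: +, -, -, +, +
Number of sign changes: 2
Possible negative real roots: 2, 0

Positive roots: 2 or 0; Negative roots: 2 or 0


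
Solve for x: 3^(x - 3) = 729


Express both sides with the same base.
729 = 3^6
Since the bases match, equate exponents: x - 3 = 6
So x = 6 - (-3) = 9

x = 9


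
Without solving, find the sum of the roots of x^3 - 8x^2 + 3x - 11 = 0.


By Vieta's formulas for x^3 + bx^2 + cx + d = 0:
  r1 + r2 + r3 = -b/a = 8
  r1*r2 + r1*r3 + r2*r3 = c/a = 3
  r1*r2*r3 = -d/a = 11


Sum = 8


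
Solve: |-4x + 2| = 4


An absolute value equation |expr| = 4 gives two cases:
Case 1: -4x + 2 = 4
  -4x = 2, so x = -1/2
Case 2: -4x + 2 = -4
  -4x = -6, so x = 3/2

x = -1/2, x = 3/2


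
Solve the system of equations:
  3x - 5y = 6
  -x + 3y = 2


Using Cramer's rule:
Determinant D = (3)(3) - (-1)(-5) = 9 - 5 = 4
Dx = (6)(3) - (2)(-5) = 18 + 10 = 28
Dy = (3)(2) - (-1)(6) = 6 + 6 = 12
x = Dx/D = 28/4 = 7
y = Dy/D = 12/4 = 3

x = 7, y = 3


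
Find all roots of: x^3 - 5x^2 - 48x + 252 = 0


Let p(x) = x^3 - 5x^2 - 48x + 252. By the rational root theorem (leading coefficient 1), any rational root is an integer divisor of 252: try ±1, ±2, ... in turn.
Test x = 1: value = 200 ≠ 0.
Test x = -1: value = 294 ≠ 0.
Test x = 2: value = 144 ≠ 0.
Test x = -2: value = 320 ≠ 0.
Test x = 3: value = 90 ≠ 0.
Test x = -3: value = 324 ≠ 0.
Test x = 4: value = 44 ≠ 0.
Test x = -4: value = 300 ≠ 0.
Test x = 6: value = 0 ✓, so (x - 6) is a factor.
Synthetic division by (x - 6): bring down 1; 1(6) - 5 = 1; 1(6) - 48 = -42; (-42)(6) + 252 = 0 → quotient x^2 + x - 42, remainder 0.
Solve the quadratic x^2 + x - 42 = 0: discriminant = 1^2 - 4(1)(-42) = 1 + 168 = 169.
sqrt(169) = 13, so x = (-1 ± 13)/2: x = 6 or x = -7.
Collecting all roots found:

x = -7, x = 6 (multiplicity 2)


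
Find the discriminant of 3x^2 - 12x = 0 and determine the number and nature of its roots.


For ax^2 + bx + c = 0, discriminant D = b^2 - 4ac
Here a = 3, b = -12, c = 0
D = (-12)^2 - 4(3)(0) = 144 - 0 = 144

D = 144 > 0 and is a perfect square (sqrt = 12)
The equation has 2 distinct real rational roots.

Discriminant = 144, 2 distinct real rational roots


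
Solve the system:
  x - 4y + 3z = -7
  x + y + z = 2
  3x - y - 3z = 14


Using Cramer's rule. Expand each determinant along the first row.
D  = 1*[1*(-3) - 1*(-1)] - (-4)*[1*(-3) - 1*3] + 3*[1*(-1) - 1*3]
  = 1*(-2) - (-4)*(-6) + 3*(-4) = -38
Dx = (-7)*[1*(-3) - 1*(-1)] - (-4)*[2*(-3) - 1*14] + 3*[2*(-1) - 1*14]
  = (-7)*(-2) - (-4)*(-20) + 3*(-16) = -114
Dy = 1*[2*(-3) - 1*14] - (-7)*[1*(-3) - 1*3] + 3*[1*14 - 2*3]
  = 1*(-20) - (-7)*(-6) + 3*(8) = -38
Dz = 1*[1*14 - 2*(-1)] - (-4)*[1*14 - 2*3] + (-7)*[1*(-1) - 1*3]
  = 1*(16) - (-4)*(8) + (-7)*(-4) = 76
x = Dx/D = -114/-38 = 3, y = Dy/D = -38/-38 = 1, z = Dz/D = 76/-38 = -2
Check eq1: (1)(3) + (-4)(1) + (3)(-2) = -7 = -7 ✓
Check eq2: (1)(3) + (1)(1) + (1)(-2) = 2 = 2 ✓
Check eq3: (3)(3) + (-1)(1) + (-3)(-2) = 14 = 14 ✓

x = 3, y = 1, z = -2


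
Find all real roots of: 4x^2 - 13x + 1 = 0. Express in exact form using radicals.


Using the quadratic formula: x = (-b ± sqrt(b^2 - 4ac)) / (2a)
Here a = 4, b = -13, c = 1
Discriminant = b^2 - 4ac = (-13)^2 - 4(4)(1) = 169 - 16 = 153
Since discriminant = 153 > 0, there are two real roots.
x = (13 ± 3*sqrt(17)) / 8
Numerically: x ≈ 3.1712 or x ≈ 0.0788

x = (13 + 3*sqrt(17)) / 8 or x = (13 - 3*sqrt(17)) / 8


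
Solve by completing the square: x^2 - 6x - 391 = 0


Start: x^2 - 6x - 391 = 0
Move constant: x^2 - 6x = 391
Half of -6 is -3, squared is 9
Add 9 to both sides: x^2 - 6x + 9 = 400
(x - 3)^2 = 400
x - 3 = ±20
x = 3 + 20 = 23 or x = 3 - 20 = -17

x = -17, x = 23


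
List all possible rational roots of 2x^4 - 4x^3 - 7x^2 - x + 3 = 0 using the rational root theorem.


Rational root theorem: possible roots are ±p/q where:
  p divides the constant term (3): p ∈ {1, 3}
  q divides the leading coefficient (2): q ∈ {1, 2}

All possible rational roots: -3, -3/2, -1, -1/2, 1/2, 1, 3/2, 3

-3, -3/2, -1, -1/2, 1/2, 1, 3/2, 3


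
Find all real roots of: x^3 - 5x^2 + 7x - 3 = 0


Let p(x) = x^3 - 5x^2 + 7x - 3. By the rational root theorem (leading coefficient 1), any rational root is an integer divisor of 3: try ±1, ±2, ... in turn.
Test x = 1: value = 0 ✓, so (x - 1) is a factor.
Synthetic division by (x - 1): bring down 1; 1(1) - 5 = -4; (-4)(1) + 7 = 3; 3(1) - 3 = 0 → quotient x^2 - 4x + 3, remainder 0.
Solve the quadratic x^2 - 4x + 3 = 0: discriminant = (-4)^2 - 4(1)(3) = 16 - 12 = 4.
sqrt(4) = 2, so x = (4 ± 2)/2: x = 3 or x = 1.

x = 1 (multiplicity 2), x = 3


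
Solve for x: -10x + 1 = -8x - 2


Starting with: -10x + 1 = -8x - 2
Move all x terms to left: (-10 + 8)x = -2 - 1
Simplify: -2x = -3
Divide both sides by -2: x = 3/2

x = 3/2


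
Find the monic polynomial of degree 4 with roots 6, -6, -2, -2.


A monic polynomial with roots 6, -6, -2, -2 is:
p(x) = (x - 6)(x + 6)(x + 2)(x + 2)
After multiplying by (x - 6): x - 6
After multiplying by (x + 6): x^2 - 36
After multiplying by (x + 2): x^3 + 2x^2 - 36x - 72
After multiplying by (x + 2): x^4 + 4x^3 - 32x^2 - 144x - 144

x^4 + 4x^3 - 32x^2 - 144x - 144


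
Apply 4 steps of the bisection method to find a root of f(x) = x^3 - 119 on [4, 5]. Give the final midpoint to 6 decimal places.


f(x) = x^3 - 119
f(4) = -55 < 0
f(5) = 6 > 0

Step 1: midpoint = (4.000000 + 5.000000)/2 = 4.500000
  f(4.500000) = -27.875000
  f(mid) < 0, so root is in [4.500000, 5.000000]

Step 2: midpoint = (4.500000 + 5.000000)/2 = 4.750000
  f(4.750000) = -11.828125
  f(mid) < 0, so root is in [4.750000, 5.000000]

Step 3: midpoint = (4.750000 + 5.000000)/2 = 4.875000
  f(4.875000) = -3.142578
  f(mid) < 0, so root is in [4.875000, 5.000000]

Step 4: midpoint = (4.875000 + 5.000000)/2 = 4.937500
  f(4.937500) = 1.370850
  f(mid) > 0, so root is in [4.875000, 4.937500]

midpoint = 4.937500


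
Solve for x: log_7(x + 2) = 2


Convert to exponential form: x + 2 = 7^2 = 49
x = 49 - 2 = 47
Check: log_7(47 + 2) = log_7(49) = log_7(49) = 2 ✓

x = 47


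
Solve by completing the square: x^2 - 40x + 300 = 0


Start: x^2 - 40x + 300 = 0
Move constant: x^2 - 40x = -300
Half of -40 is -20, squared is 400
Add 400 to both sides: x^2 - 40x + 400 = 100
(x - 20)^2 = 100
x - 20 = ±10
x = 20 + 10 = 30 or x = 20 - 10 = 10

x = 10, x = 30


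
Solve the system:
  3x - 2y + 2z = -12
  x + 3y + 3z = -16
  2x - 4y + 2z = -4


Using Cramer's rule. Expand each determinant along the first row.
D  = 3*[3*2 - 3*(-4)] - (-2)*[1*2 - 3*2] + 2*[1*(-4) - 3*2]
  = 3*(18) - (-2)*(-4) + 2*(-10) = 26
Dx = (-12)*[3*2 - 3*(-4)] - (-2)*[(-16)*2 - 3*(-4)] + 2*[(-16)*(-4) - 3*(-4)]
  = (-12)*(18) - (-2)*(-20) + 2*(76) = -104
Dy = 3*[(-16)*2 - 3*(-4)] - (-12)*[1*2 - 3*2] + 2*[1*(-4) - (-16)*2]
  = 3*(-20) - (-12)*(-4) + 2*(28) = -52
Dz = 3*[3*(-4) - (-16)*(-4)] - (-2)*[1*(-4) - (-16)*2] + (-12)*[1*(-4) - 3*2]
  = 3*(-76) - (-2)*(28) + (-12)*(-10) = -52
x = Dx/D = -104/26 = -4, y = Dy/D = -52/26 = -2, z = Dz/D = -52/26 = -2
Check eq1: (3)(-4) + (-2)(-2) + (2)(-2) = -12 = -12 ✓
Check eq2: (1)(-4) + (3)(-2) + (3)(-2) = -16 = -16 ✓
Check eq3: (2)(-4) + (-4)(-2) + (2)(-2) = -4 = -4 ✓

x = -4, y = -2, z = -2


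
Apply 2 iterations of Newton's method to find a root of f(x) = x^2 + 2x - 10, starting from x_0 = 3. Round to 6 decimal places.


Newton's method: x_(n+1) = x_n - f(x_n)/f'(x_n)
f(x) = x^2 + 2x - 10
f'(x) = 2x + 2

Iteration 1:
  f(3.000000) = 5.000000
  f'(3.000000) = 8.000000
  x_1 = 3.000000 - (5.000000)/(8.000000) = 2.375000

Iteration 2:
  f(2.375000) = 0.390625
  f'(2.375000) = 6.750000
  x_2 = 2.375000 - (0.390625)/(6.750000) = 2.317130

x_2 = 2.317130


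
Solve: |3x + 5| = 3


An absolute value equation |expr| = 3 gives two cases:
Case 1: 3x + 5 = 3
  3x = -2, so x = -2/3
Case 2: 3x + 5 = -3
  3x = -8, so x = -8/3

x = -8/3, x = -2/3


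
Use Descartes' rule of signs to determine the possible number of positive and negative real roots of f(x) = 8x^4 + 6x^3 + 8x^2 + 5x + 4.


Descartes' rule of signs:

For positive roots, count sign changes in f(x) = 8x^4 + 6x^3 + 8x^2 + 5x + 4:
Signs of coefficients: +, +, +, +, +
Number of sign changes: 0
Possible positive real roots: 0

For negative roots, examine f(-x) = 8x^4 - 6x^3 + 8x^2 - 5x + 4:
Signs of coefficients: +, -, +, -, +
Number of sign changes: 4
Possible negative real roots: 4, 2, 0

Positive roots: 0; Negative roots: 4 or 2 or 0


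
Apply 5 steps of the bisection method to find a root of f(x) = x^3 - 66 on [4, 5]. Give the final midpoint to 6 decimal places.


f(x) = x^3 - 66
f(4) = -2 < 0
f(5) = 59 > 0

Step 1: midpoint = (4.000000 + 5.000000)/2 = 4.500000
  f(4.500000) = 25.125000
  f(mid) > 0, so root is in [4.000000, 4.500000]

Step 2: midpoint = (4.000000 + 4.500000)/2 = 4.250000
  f(4.250000) = 10.765625
  f(mid) > 0, so root is in [4.000000, 4.250000]

Step 3: midpoint = (4.000000 + 4.250000)/2 = 4.125000
  f(4.125000) = 4.189453
  f(mid) > 0, so root is in [4.000000, 4.125000]

Step 4: midpoint = (4.000000 + 4.125000)/2 = 4.062500
  f(4.062500) = 1.047119
  f(mid) > 0, so root is in [4.000000, 4.062500]

Step 5: midpoint = (4.000000 + 4.062500)/2 = 4.031250
  f(4.031250) = -0.488251
  f(mid) < 0, so root is in [4.031250, 4.062500]

midpoint = 4.031250


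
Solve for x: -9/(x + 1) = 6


Multiply both sides by (x + 1): -9 = 6(x + 1)
Distribute: -9 = 6x + 6
6x = -9 - 6 = -15
x = -5/2

x = -5/2


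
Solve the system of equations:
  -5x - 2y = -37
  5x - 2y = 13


Using Cramer's rule:
Determinant D = (-5)(-2) - (5)(-2) = 10 + 10 = 20
Dx = (-37)(-2) - (13)(-2) = 74 + 26 = 100
Dy = (-5)(13) - (5)(-37) = -65 + 185 = 120
x = Dx/D = 100/20 = 5
y = Dy/D = 120/20 = 6

x = 5, y = 6


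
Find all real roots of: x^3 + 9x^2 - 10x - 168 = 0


Let p(x) = x^3 + 9x^2 - 10x - 168. By the rational root theorem (leading coefficient 1), any rational root is an integer divisor of 168: try ±1, ±2, ... in turn.
Test x = 1: value = -168 ≠ 0.
Test x = -1: value = -150 ≠ 0.
Test x = 2: value = -144 ≠ 0.
Test x = -2: value = -120 ≠ 0.
Test x = 3: value = -90 ≠ 0.
Test x = -3: value = -84 ≠ 0.
Test x = 4: value = 0 ✓, so (x - 4) is a factor.
Synthetic division by (x - 4): bring down 1; 1(4) + 9 = 13; 13(4) - 10 = 42; 42(4) - 168 = 0 → quotient x^2 + 13x + 42, remainder 0.
Solve the quadratic x^2 + 13x + 42 = 0: discriminant = 13^2 - 4(1)(42) = 169 - 168 = 1.
sqrt(1) = 1, so x = (-13 ± 1)/2: x = -6 or x = -7.

x = -7, x = -6, x = 4


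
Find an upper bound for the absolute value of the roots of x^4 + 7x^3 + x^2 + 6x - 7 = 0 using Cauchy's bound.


Cauchy's bound: all roots r satisfy |r| <= 1 + max(|a_i/a_n|) for i = 0,...,n-1
where a_n is the leading coefficient.

Coefficients: [1, 7, 1, 6, -7]
Leading coefficient a_n = 1
Ratios |a_i/a_n|: 7, 1, 6, 7
Maximum ratio: 7
Cauchy's bound: |r| <= 1 + 7 = 8

Upper bound = 8


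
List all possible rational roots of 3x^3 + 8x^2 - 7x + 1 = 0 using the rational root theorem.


Rational root theorem: possible roots are ±p/q where:
  p divides the constant term (1): p ∈ {1}
  q divides the leading coefficient (3): q ∈ {1, 3}

All possible rational roots: -1, -1/3, 1/3, 1

-1, -1/3, 1/3, 1


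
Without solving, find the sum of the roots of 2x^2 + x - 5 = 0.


By Vieta's formulas for ax^2 + bx + c = 0:
  Sum of roots = -b/a
  Product of roots = c/a

Here a = 2, b = 1, c = -5
Sum = -(1)/2 = -1/2
Product = -5/2 = -5/2

Sum = -1/2


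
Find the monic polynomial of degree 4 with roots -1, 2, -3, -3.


A monic polynomial with roots -1, 2, -3, -3 is:
p(x) = (x + 1)(x - 2)(x + 3)(x + 3)
After multiplying by (x + 1): x + 1
After multiplying by (x - 2): x^2 - x - 2
After multiplying by (x + 3): x^3 + 2x^2 - 5x - 6
After multiplying by (x + 3): x^4 + 5x^3 + x^2 - 21x - 18

x^4 + 5x^3 + x^2 - 21x - 18


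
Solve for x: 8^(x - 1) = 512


Express both sides with the same base.
512 = 8^3
Since the bases match, equate exponents: x - 1 = 3
So x = 3 - (-1) = 4

x = 4


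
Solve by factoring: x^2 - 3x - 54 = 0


We need two numbers that multiply to -54 and add to -3.
Those numbers are -9 and 6 (since (-9) * 6 = -54 and (-9) + 6 = -3).
So x^2 - 3x - 54 = (x - 9)(x + 6) = 0
Setting each factor to zero: x = 9 or x = -6

x = -6, x = 9


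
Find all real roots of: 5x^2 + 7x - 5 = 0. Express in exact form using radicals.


Using the quadratic formula: x = (-b ± sqrt(b^2 - 4ac)) / (2a)
Here a = 5, b = 7, c = -5
Discriminant = b^2 - 4ac = 7^2 - 4(5)(-5) = 49 + 100 = 149
Since discriminant = 149 > 0, there are two real roots.
x = (-7 ± sqrt(149)) / 10
Numerically: x ≈ 0.5207 or x ≈ -1.9207

x = (-7 + sqrt(149)) / 10 or x = (-7 - sqrt(149)) / 10


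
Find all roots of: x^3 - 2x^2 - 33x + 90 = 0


Let p(x) = x^3 - 2x^2 - 33x + 90. By the rational root theorem (leading coefficient 1), any rational root is an integer divisor of 90: try ±1, ±2, ... in turn.
Test x = 1: value = 56 ≠ 0.
Test x = -1: value = 120 ≠ 0.
Test x = 2: value = 24 ≠ 0.
Test x = -2: value = 140 ≠ 0.
Test x = 3: value = 0 ✓, so (x - 3) is a factor.
Synthetic division by (x - 3): bring down 1; 1(3) - 2 = 1; 1(3) - 33 = -30; (-30)(3) + 90 = 0 → quotient x^2 + x - 30, remainder 0.
Solve the quadratic x^2 + x - 30 = 0: discriminant = 1^2 - 4(1)(-30) = 1 + 120 = 121.
sqrt(121) = 11, so x = (-1 ± 11)/2: x = 5 or x = -6.
Collecting all roots found:

x = -6, x = 3, x = 5


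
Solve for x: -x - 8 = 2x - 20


Starting with: -x - 8 = 2x - 20
Move all x terms to left: (-1 - 2)x = -20 + 8
Simplify: -3x = -12
Divide both sides by -3: x = 4

x = 4


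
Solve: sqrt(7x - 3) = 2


Square both sides: 7x - 3 = 2^2 = 4
7x = 4 + 3 = 7
x = 1
Check: sqrt(7*1 - 3) = sqrt(4) = 2 ✓

x = 1


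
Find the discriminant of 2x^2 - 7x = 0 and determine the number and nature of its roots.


For ax^2 + bx + c = 0, discriminant D = b^2 - 4ac
Here a = 2, b = -7, c = 0
D = (-7)^2 - 4(2)(0) = 49 - 0 = 49

D = 49 > 0 and is a perfect square (sqrt = 7)
The equation has 2 distinct real rational roots.

Discriminant = 49, 2 distinct real rational roots


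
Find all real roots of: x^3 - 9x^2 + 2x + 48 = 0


Let p(x) = x^3 - 9x^2 + 2x + 48. By the rational root theorem (leading coefficient 1), any rational root is an integer divisor of 48: try ±1, ±2, ... in turn.
Test x = 1: value = 42 ≠ 0.
Test x = -1: value = 36 ≠ 0.
Test x = 2: value = 24 ≠ 0.
Test x = -2: value = 0 ✓, so (x + 2) is a factor.
Synthetic division by (x + 2): bring down 1; 1(-2) - 9 = -11; (-11)(-2) + 2 = 24; 24(-2) + 48 = 0 → quotient x^2 - 11x + 24, remainder 0.
Solve the quadratic x^2 - 11x + 24 = 0: discriminant = (-11)^2 - 4(1)(24) = 121 - 96 = 25.
sqrt(25) = 5, so x = (11 ± 5)/2: x = 8 or x = 3.

x = -2, x = 3, x = 8


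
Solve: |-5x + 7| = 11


An absolute value equation |expr| = 11 gives two cases:
Case 1: -5x + 7 = 11
  -5x = 4, so x = -4/5
Case 2: -5x + 7 = -11
  -5x = -18, so x = 18/5

x = -4/5, x = 18/5


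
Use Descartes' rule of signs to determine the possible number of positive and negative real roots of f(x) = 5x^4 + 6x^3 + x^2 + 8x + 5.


Descartes' rule of signs:

For positive roots, count sign changes in f(x) = 5x^4 + 6x^3 + x^2 + 8x + 5:
Signs of coefficients: +, +, +, +, +
Number of sign changes: 0
Possible positive real roots: 0

For negative roots, examine f(-x) = 5x^4 - 6x^3 + x^2 - 8x + 5:
Signs of coefficients: +, -, +, -, +
Number of sign changes: 4
Possible negative real roots: 4, 2, 0

Positive roots: 0; Negative roots: 4 or 2 or 0


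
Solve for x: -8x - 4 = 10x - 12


Starting with: -8x - 4 = 10x - 12
Move all x terms to left: (-8 - 10)x = -12 + 4
Simplify: -18x = -8
Divide both sides by -18: x = 4/9

x = 4/9


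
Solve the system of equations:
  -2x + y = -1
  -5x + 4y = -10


Using Cramer's rule:
Determinant D = (-2)(4) - (-5)(1) = -8 + 5 = -3
Dx = (-1)(4) - (-10)(1) = -4 + 10 = 6
Dy = (-2)(-10) - (-5)(-1) = 20 - 5 = 15
x = Dx/D = 6/-3 = -2
y = Dy/D = 15/-3 = -5

x = -2, y = -5


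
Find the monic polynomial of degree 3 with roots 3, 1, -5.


A monic polynomial with roots 3, 1, -5 is:
p(x) = (x - 3)(x - 1)(x + 5)
After multiplying by (x - 3): x - 3
After multiplying by (x - 1): x^2 - 4x + 3
After multiplying by (x + 5): x^3 + x^2 - 17x + 15

x^3 + x^2 - 17x + 15


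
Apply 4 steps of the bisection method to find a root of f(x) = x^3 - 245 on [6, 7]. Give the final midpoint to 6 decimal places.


f(x) = x^3 - 245
f(6) = -29 < 0
f(7) = 98 > 0

Step 1: midpoint = (6.000000 + 7.000000)/2 = 6.500000
  f(6.500000) = 29.625000
  f(mid) > 0, so root is in [6.000000, 6.500000]

Step 2: midpoint = (6.000000 + 6.500000)/2 = 6.250000
  f(6.250000) = -0.859375
  f(mid) < 0, so root is in [6.250000, 6.500000]

Step 3: midpoint = (6.250000 + 6.500000)/2 = 6.375000
  f(6.375000) = 14.083984
  f(mid) > 0, so root is in [6.250000, 6.375000]

Step 4: midpoint = (6.250000 + 6.375000)/2 = 6.312500
  f(6.312500) = 6.538330
  f(mid) > 0, so root is in [6.250000, 6.312500]

midpoint = 6.312500


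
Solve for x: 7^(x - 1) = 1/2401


Express both sides with the same base.
1/2401 = 7^(-4)
Since the bases match, equate exponents: x - 1 = -4
So x = -4 - (-1) = -3

x = -3


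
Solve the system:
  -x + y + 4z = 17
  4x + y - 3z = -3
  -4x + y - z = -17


Using Cramer's rule. Expand each determinant along the first row.
D  = (-1)*[1*(-1) - (-3)*1] - 1*[4*(-1) - (-3)*(-4)] + 4*[4*1 - 1*(-4)]
  = (-1)*(2) - 1*(-16) + 4*(8) = 46
Dx = 17*[1*(-1) - (-3)*1] - 1*[(-3)*(-1) - (-3)*(-17)] + 4*[(-3)*1 - 1*(-17)]
  = 17*(2) - 1*(-48) + 4*(14) = 138
Dy = (-1)*[(-3)*(-1) - (-3)*(-17)] - 17*[4*(-1) - (-3)*(-4)] + 4*[4*(-17) - (-3)*(-4)]
  = (-1)*(-48) - 17*(-16) + 4*(-80) = 0
Dz = (-1)*[1*(-17) - (-3)*1] - 1*[4*(-17) - (-3)*(-4)] + 17*[4*1 - 1*(-4)]
  = (-1)*(-14) - 1*(-80) + 17*(8) = 230
x = Dx/D = 138/46 = 3, y = Dy/D = 0/46 = 0, z = Dz/D = 230/46 = 5
Check eq1: (-1)(3) + (1)(0) + (4)(5) = 17 = 17 ✓
Check eq2: (4)(3) + (1)(0) + (-3)(5) = -3 = -3 ✓
Check eq3: (-4)(3) + (1)(0) + (-1)(5) = -17 = -17 ✓

x = 3, y = 0, z = 5


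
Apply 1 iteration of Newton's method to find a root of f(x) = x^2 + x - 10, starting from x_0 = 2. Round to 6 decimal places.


Newton's method: x_(n+1) = x_n - f(x_n)/f'(x_n)
f(x) = x^2 + x - 10
f'(x) = 2x + 1

Iteration 1:
  f(2.000000) = -4.000000
  f'(2.000000) = 5.000000
  x_1 = 2.000000 - (-4.000000)/(5.000000) = 2.800000

x_1 = 2.800000


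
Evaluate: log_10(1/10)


We need the exponent such that 10^? = 1/10
10^(-1) = 1/10^1 = 1/10
Therefore log_10(1/10) = -1

-1


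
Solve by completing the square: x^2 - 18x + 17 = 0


Start: x^2 - 18x + 17 = 0
Move constant: x^2 - 18x = -17
Half of -18 is -9, squared is 81
Add 81 to both sides: x^2 - 18x + 81 = 64
(x - 9)^2 = 64
x - 9 = ±8
x = 9 + 8 = 17 or x = 9 - 8 = 1

x = 1, x = 17


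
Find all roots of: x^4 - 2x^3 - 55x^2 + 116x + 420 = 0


Let p(x) = x^4 - 2x^3 - 55x^2 + 116x + 420. By the rational root theorem (leading coefficient 1), any rational root is an integer divisor of 420: try ±1, ±2, ... in turn.
Test x = 1: value = 480 ≠ 0.
Test x = -1: value = 252 ≠ 0.
Test x = 2: value = 432 ≠ 0.
Test x = -2: value = 0 ✓, so (x + 2) is a factor.
Synthetic division by (x + 2): bring down 1; 1(-2) - 2 = -4; (-4)(-2) - 55 = -47; (-47)(-2) + 116 = 210; 210(-2) + 420 = 0 → quotient x^3 - 4x^2 - 47x + 210, remainder 0.
Continue with the quotient x^3 - 4x^2 - 47x + 210 (candidates must divide 210; re-test x = -2 first in case it repeats).
Test x = -2: value = 280 ≠ 0.
Test x = 3: value = 60 ≠ 0.
Test x = -3: value = 288 ≠ 0.
Test x = 5: value = 0 ✓, so (x - 5) is a factor.
Synthetic division by (x - 5): bring down 1; 1(5) - 4 = 1; 1(5) - 47 = -42; (-42)(5) + 210 = 0 → quotient x^2 + x - 42, remainder 0.
Solve the quadratic x^2 + x - 42 = 0: discriminant = 1^2 - 4(1)(-42) = 1 + 168 = 169.
sqrt(169) = 13, so x = (-1 ± 13)/2: x = 6 or x = -7.
Collecting all roots found:

x = -7, x = -2, x = 5, x = 6


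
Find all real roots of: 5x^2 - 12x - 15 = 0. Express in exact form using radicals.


Using the quadratic formula: x = (-b ± sqrt(b^2 - 4ac)) / (2a)
Here a = 5, b = -12, c = -15
Discriminant = b^2 - 4ac = (-12)^2 - 4(5)(-15) = 144 + 300 = 444
Since discriminant = 444 > 0, there are two real roots.
x = (12 ± 2*sqrt(111)) / 10
Simplifying: x = (6 ± sqrt(111)) / 5
Numerically: x ≈ 3.3071 or x ≈ -0.9071

x = (6 + sqrt(111)) / 5 or x = (6 - sqrt(111)) / 5


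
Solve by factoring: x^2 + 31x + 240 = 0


We need two numbers that multiply to 240 and add to 31.
Those numbers are 15 and 16 (since 15 * 16 = 240 and 15 + 16 = 31).
So x^2 + 31x + 240 = (x + 15)(x + 16) = 0
Setting each factor to zero: x = -15 or x = -16

x = -16, x = -15


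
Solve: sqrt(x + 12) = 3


Square both sides: x + 12 = 3^2 = 9
x = 9 - 12 = -3
x = -3
Check: sqrt(1*(-3) + 12) = sqrt(9) = 3 ✓

x = -3


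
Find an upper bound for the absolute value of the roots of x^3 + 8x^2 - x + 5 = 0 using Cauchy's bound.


Cauchy's bound: all roots r satisfy |r| <= 1 + max(|a_i/a_n|) for i = 0,...,n-1
where a_n is the leading coefficient.

Coefficients: [1, 8, -1, 5]
Leading coefficient a_n = 1
Ratios |a_i/a_n|: 8, 1, 5
Maximum ratio: 8
Cauchy's bound: |r| <= 1 + 8 = 9

Upper bound = 9


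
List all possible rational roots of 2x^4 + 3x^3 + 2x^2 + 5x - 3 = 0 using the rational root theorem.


Rational root theorem: possible roots are ±p/q where:
  p divides the constant term (-3): p ∈ {1, 3}
  q divides the leading coefficient (2): q ∈ {1, 2}

All possible rational roots: -3, -3/2, -1, -1/2, 1/2, 1, 3/2, 3

-3, -3/2, -1, -1/2, 1/2, 1, 3/2, 3


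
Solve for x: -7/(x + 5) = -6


Multiply both sides by (x + 5): -7 = -6(x + 5)
Distribute: -7 = -6x - 30
-6x = -7 + 30 = 23
x = -23/6

x = -23/6


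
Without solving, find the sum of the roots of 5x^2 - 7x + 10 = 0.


By Vieta's formulas for ax^2 + bx + c = 0:
  Sum of roots = -b/a
  Product of roots = c/a

Here a = 5, b = -7, c = 10
Sum = -(-7)/5 = 7/5
Product = 10/5 = 2

Sum = 7/5


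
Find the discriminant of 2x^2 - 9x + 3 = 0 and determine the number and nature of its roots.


For ax^2 + bx + c = 0, discriminant D = b^2 - 4ac
Here a = 2, b = -9, c = 3
D = (-9)^2 - 4(2)(3) = 81 - 24 = 57

D = 57 > 0 but not a perfect square
The equation has 2 distinct real irrational roots.

Discriminant = 57, 2 distinct real irrational roots


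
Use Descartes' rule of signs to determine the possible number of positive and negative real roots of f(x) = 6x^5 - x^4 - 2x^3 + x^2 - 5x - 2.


Descartes' rule of signs:

For positive roots, count sign changes in f(x) = 6x^5 - x^4 - 2x^3 + x^2 - 5x - 2:
Signs of coefficients: +, -, -, +, -, -
Number of sign changes: 3
Possible positive real roots: 3, 1

For negative roots, examine f(-x) = -6x^5 - x^4 + 2x^3 + x^2 + 5x - 2:
Signs of coefficients: -, -, +, +, +, -
Number of sign changes: 2
Possible negative real roots: 2, 0

Positive roots: 3 or 1; Negative roots: 2 or 0


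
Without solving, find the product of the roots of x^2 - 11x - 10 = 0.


By Vieta's formulas for ax^2 + bx + c = 0:
  Sum of roots = -b/a
  Product of roots = c/a

Here a = 1, b = -11, c = -10
Sum = -(-11)/1 = 11
Product = -10/1 = -10

Product = -10


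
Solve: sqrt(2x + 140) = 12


Square both sides: 2x + 140 = 12^2 = 144
2x = 144 - 140 = 4
x = 2
Check: sqrt(2*2 + 140) = sqrt(144) = 12 ✓

x = 2


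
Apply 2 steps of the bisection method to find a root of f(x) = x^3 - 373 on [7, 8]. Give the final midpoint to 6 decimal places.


f(x) = x^3 - 373
f(7) = -30 < 0
f(8) = 139 > 0

Step 1: midpoint = (7.000000 + 8.000000)/2 = 7.500000
  f(7.500000) = 48.875000
  f(mid) > 0, so root is in [7.000000, 7.500000]

Step 2: midpoint = (7.000000 + 7.500000)/2 = 7.250000
  f(7.250000) = 8.078125
  f(mid) > 0, so root is in [7.000000, 7.250000]

midpoint = 7.250000


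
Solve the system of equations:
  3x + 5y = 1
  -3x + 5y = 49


Using Cramer's rule:
Determinant D = (3)(5) - (-3)(5) = 15 + 15 = 30
Dx = (1)(5) - (49)(5) = 5 - 245 = -240
Dy = (3)(49) - (-3)(1) = 147 + 3 = 150
x = Dx/D = -240/30 = -8
y = Dy/D = 150/30 = 5

x = -8, y = 5


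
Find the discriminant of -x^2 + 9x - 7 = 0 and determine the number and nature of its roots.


For ax^2 + bx + c = 0, discriminant D = b^2 - 4ac
Here a = -1, b = 9, c = -7
D = (9)^2 - 4(-1)(-7) = 81 - 28 = 53

D = 53 > 0 but not a perfect square
The equation has 2 distinct real irrational roots.

Discriminant = 53, 2 distinct real irrational roots


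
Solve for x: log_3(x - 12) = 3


Convert to exponential form: x - 12 = 3^3 = 27
x = 27 + 12 = 39
Check: log_3(39 - 12) = log_3(27) = log_3(27) = 3 ✓

x = 39


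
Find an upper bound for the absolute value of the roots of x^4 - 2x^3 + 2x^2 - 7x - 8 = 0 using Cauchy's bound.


Cauchy's bound: all roots r satisfy |r| <= 1 + max(|a_i/a_n|) for i = 0,...,n-1
where a_n is the leading coefficient.

Coefficients: [1, -2, 2, -7, -8]
Leading coefficient a_n = 1
Ratios |a_i/a_n|: 2, 2, 7, 8
Maximum ratio: 8
Cauchy's bound: |r| <= 1 + 8 = 9

Upper bound = 9


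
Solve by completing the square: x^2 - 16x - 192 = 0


Start: x^2 - 16x - 192 = 0
Move constant: x^2 - 16x = 192
Half of -16 is -8, squared is 64
Add 64 to both sides: x^2 - 16x + 64 = 256
(x - 8)^2 = 256
x - 8 = ±16
x = 8 + 16 = 24 or x = 8 - 16 = -8

x = -8, x = 24


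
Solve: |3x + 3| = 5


An absolute value equation |expr| = 5 gives two cases:
Case 1: 3x + 3 = 5
  3x = 2, so x = 2/3
Case 2: 3x + 3 = -5
  3x = -8, so x = -8/3

x = -8/3, x = 2/3


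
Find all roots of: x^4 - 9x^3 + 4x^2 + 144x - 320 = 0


Let p(x) = x^4 - 9x^3 + 4x^2 + 144x - 320. By the rational root theorem (leading coefficient 1), any rational root is an integer divisor of 320: try ±1, ±2, ... in turn.
Test x = 1: value = -180 ≠ 0.
Test x = -1: value = -450 ≠ 0.
Test x = 2: value = -72 ≠ 0.
Test x = -2: value = -504 ≠ 0.
Test x = 4: value = 0 ✓, so (x - 4) is a factor.
Synthetic division by (x - 4): bring down 1; 1(4) - 9 = -5; (-5)(4) + 4 = -16; (-16)(4) + 144 = 80; 80(4) - 320 = 0 → quotient x^3 - 5x^2 - 16x + 80, remainder 0.
Continue with the quotient x^3 - 5x^2 - 16x + 80 (candidates must divide 80; re-test x = 4 first in case it repeats).
Test x = 4: value = 0 ✓, so (x - 4) is a factor.
Synthetic division by (x - 4): bring down 1; 1(4) - 5 = -1; (-1)(4) - 16 = -20; (-20)(4) + 80 = 0 → quotient x^2 - x - 20, remainder 0.
Solve the quadratic x^2 - x - 20 = 0: discriminant = (-1)^2 - 4(1)(-20) = 1 + 80 = 81.
sqrt(81) = 9, so x = (1 ± 9)/2: x = 5 or x = -4.
Collecting all roots found:

x = -4, x = 4 (multiplicity 2), x = 5


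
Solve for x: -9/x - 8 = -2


Subtract -8 from both sides: -9/x = 6
Multiply both sides by x: -9 = 6 * x
Divide by 6: x = -3/2

x = -3/2


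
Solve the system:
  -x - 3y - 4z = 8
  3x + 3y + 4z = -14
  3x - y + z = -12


Using Cramer's rule. Expand each determinant along the first row.
D  = (-1)*[3*1 - 4*(-1)] - (-3)*[3*1 - 4*3] + (-4)*[3*(-1) - 3*3]
  = (-1)*(7) - (-3)*(-9) + (-4)*(-12) = 14
Dx = 8*[3*1 - 4*(-1)] - (-3)*[(-14)*1 - 4*(-12)] + (-4)*[(-14)*(-1) - 3*(-12)]
  = 8*(7) - (-3)*(34) + (-4)*(50) = -42
Dy = (-1)*[(-14)*1 - 4*(-12)] - 8*[3*1 - 4*3] + (-4)*[3*(-12) - (-14)*3]
  = (-1)*(34) - 8*(-9) + (-4)*(6) = 14
Dz = (-1)*[3*(-12) - (-14)*(-1)] - (-3)*[3*(-12) - (-14)*3] + 8*[3*(-1) - 3*3]
  = (-1)*(-50) - (-3)*(6) + 8*(-12) = -28
x = Dx/D = -42/14 = -3, y = Dy/D = 14/14 = 1, z = Dz/D = -28/14 = -2
Check eq1: (-1)(-3) + (-3)(1) + (-4)(-2) = 8 = 8 ✓
Check eq2: (3)(-3) + (3)(1) + (4)(-2) = -14 = -14 ✓
Check eq3: (3)(-3) + (-1)(1) + (1)(-2) = -12 = -12 ✓

x = -3, y = 1, z = -2


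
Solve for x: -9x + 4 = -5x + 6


Starting with: -9x + 4 = -5x + 6
Move all x terms to left: (-9 + 5)x = 6 - 4
Simplify: -4x = 2
Divide both sides by -4: x = -1/2

x = -1/2


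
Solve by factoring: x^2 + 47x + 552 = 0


We need two numbers that multiply to 552 and add to 47.
Those numbers are 23 and 24 (since 23 * 24 = 552 and 23 + 24 = 47).
So x^2 + 47x + 552 = (x + 23)(x + 24) = 0
Setting each factor to zero: x = -23 or x = -24

x = -24, x = -23


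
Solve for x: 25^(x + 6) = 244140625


Express both sides with the same base.
244140625 = 25^6
Since the bases match, equate exponents: x + 6 = 6
So x = 6 - (6) = 0

x = 0


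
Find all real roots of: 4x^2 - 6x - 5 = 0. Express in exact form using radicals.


Using the quadratic formula: x = (-b ± sqrt(b^2 - 4ac)) / (2a)
Here a = 4, b = -6, c = -5
Discriminant = b^2 - 4ac = (-6)^2 - 4(4)(-5) = 36 + 80 = 116
Since discriminant = 116 > 0, there are two real roots.
x = (6 ± 2*sqrt(29)) / 8
Simplifying: x = (3 ± sqrt(29)) / 4
Numerically: x ≈ 2.0963 or x ≈ -0.5963

x = (3 + sqrt(29)) / 4 or x = (3 - sqrt(29)) / 4


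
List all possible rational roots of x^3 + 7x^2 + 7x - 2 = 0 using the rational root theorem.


Rational root theorem: possible roots are ±p/q where:
  p divides the constant term (-2): p ∈ {1, 2}
  q divides the leading coefficient (1): q ∈ {1}

All possible rational roots: -2, -1, 1, 2

-2, -1, 1, 2


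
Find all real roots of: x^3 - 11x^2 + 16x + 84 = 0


Let p(x) = x^3 - 11x^2 + 16x + 84. By the rational root theorem (leading coefficient 1), any rational root is an integer divisor of 84: try ±1, ±2, ... in turn.
Test x = 1: value = 90 ≠ 0.
Test x = -1: value = 56 ≠ 0.
Test x = 2: value = 80 ≠ 0.
Test x = -2: value = 0 ✓, so (x + 2) is a factor.
Synthetic division by (x + 2): bring down 1; 1(-2) - 11 = -13; (-13)(-2) + 16 = 42; 42(-2) + 84 = 0 → quotient x^2 - 13x + 42, remainder 0.
Solve the quadratic x^2 - 13x + 42 = 0: discriminant = (-13)^2 - 4(1)(42) = 169 - 168 = 1.
sqrt(1) = 1, so x = (13 ± 1)/2: x = 7 or x = 6.

x = -2, x = 6, x = 7


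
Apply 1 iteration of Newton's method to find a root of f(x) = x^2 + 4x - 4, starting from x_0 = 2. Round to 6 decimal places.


Newton's method: x_(n+1) = x_n - f(x_n)/f'(x_n)
f(x) = x^2 + 4x - 4
f'(x) = 2x + 4

Iteration 1:
  f(2.000000) = 8.000000
  f'(2.000000) = 8.000000
  x_1 = 2.000000 - (8.000000)/(8.000000) = 1.000000

x_1 = 1.000000


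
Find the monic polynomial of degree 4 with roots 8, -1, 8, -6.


A monic polynomial with roots 8, -1, 8, -6 is:
p(x) = (x - 8)(x + 1)(x - 8)(x + 6)
After multiplying by (x - 8): x - 8
After multiplying by (x + 1): x^2 - 7x - 8
After multiplying by (x - 8): x^3 - 15x^2 + 48x + 64
After multiplying by (x + 6): x^4 - 9x^3 - 42x^2 + 352x + 384

x^4 - 9x^3 - 42x^2 + 352x + 384


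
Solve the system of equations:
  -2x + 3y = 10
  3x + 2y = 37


Using Cramer's rule:
Determinant D = (-2)(2) - (3)(3) = -4 - 9 = -13
Dx = (10)(2) - (37)(3) = 20 - 111 = -91
Dy = (-2)(37) - (3)(10) = -74 - 30 = -104
x = Dx/D = -91/-13 = 7
y = Dy/D = -104/-13 = 8

x = 7, y = 8


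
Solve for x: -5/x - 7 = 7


Subtract -7 from both sides: -5/x = 14
Multiply both sides by x: -5 = 14 * x
Divide by 14: x = -5/14

x = -5/14


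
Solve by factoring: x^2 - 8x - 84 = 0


We need two numbers that multiply to -84 and add to -8.
Those numbers are 6 and -14 (since 6 * (-14) = -84 and 6 + (-14) = -8).
So x^2 - 8x - 84 = (x + 6)(x - 14) = 0
Setting each factor to zero: x = -6 or x = 14

x = -6, x = 14


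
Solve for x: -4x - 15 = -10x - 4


Starting with: -4x - 15 = -10x - 4
Move all x terms to left: (-4 + 10)x = -4 + 15
Simplify: 6x = 11
Divide both sides by 6: x = 11/6

x = 11/6


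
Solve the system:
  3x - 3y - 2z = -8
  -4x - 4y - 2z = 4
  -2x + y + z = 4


Using Cramer's rule. Expand each determinant along the first row.
D  = 3*[(-4)*1 - (-2)*1] - (-3)*[(-4)*1 - (-2)*(-2)] + (-2)*[(-4)*1 - (-4)*(-2)]
  = 3*(-2) - (-3)*(-8) + (-2)*(-12) = -6
Dx = (-8)*[(-4)*1 - (-2)*1] - (-3)*[4*1 - (-2)*4] + (-2)*[4*1 - (-4)*4]
  = (-8)*(-2) - (-3)*(12) + (-2)*(20) = 12
Dy = 3*[4*1 - (-2)*4] - (-8)*[(-4)*1 - (-2)*(-2)] + (-2)*[(-4)*4 - 4*(-2)]
  = 3*(12) - (-8)*(-8) + (-2)*(-8) = -12
Dz = 3*[(-4)*4 - 4*1] - (-3)*[(-4)*4 - 4*(-2)] + (-8)*[(-4)*1 - (-4)*(-2)]
  = 3*(-20) - (-3)*(-8) + (-8)*(-12) = 12
x = Dx/D = 12/-6 = -2, y = Dy/D = -12/-6 = 2, z = Dz/D = 12/-6 = -2
Check eq1: (3)(-2) + (-3)(2) + (-2)(-2) = -8 = -8 ✓
Check eq2: (-4)(-2) + (-4)(2) + (-2)(-2) = 4 = 4 ✓
Check eq3: (-2)(-2) + (1)(2) + (1)(-2) = 4 = 4 ✓

x = -2, y = 2, z = -2


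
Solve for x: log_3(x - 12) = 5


Convert to exponential form: x - 12 = 3^5 = 243
x = 243 + 12 = 255
Check: log_3(255 - 12) = log_3(243) = log_3(243) = 5 ✓

x = 255


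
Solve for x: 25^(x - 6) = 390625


Express both sides with the same base.
390625 = 25^4
Since the bases match, equate exponents: x - 6 = 4
So x = 4 - (-6) = 10

x = 10


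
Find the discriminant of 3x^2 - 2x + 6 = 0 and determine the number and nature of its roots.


For ax^2 + bx + c = 0, discriminant D = b^2 - 4ac
Here a = 3, b = -2, c = 6
D = (-2)^2 - 4(3)(6) = 4 - 72 = -68

D = -68 < 0
The equation has no real roots (2 complex conjugate roots).

Discriminant = -68, no real roots (2 complex conjugate roots)


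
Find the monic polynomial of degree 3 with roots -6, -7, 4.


A monic polynomial with roots -6, -7, 4 is:
p(x) = (x + 6)(x + 7)(x - 4)
After multiplying by (x + 6): x + 6
After multiplying by (x + 7): x^2 + 13x + 42
After multiplying by (x - 4): x^3 + 9x^2 - 10x - 168

x^3 + 9x^2 - 10x - 168


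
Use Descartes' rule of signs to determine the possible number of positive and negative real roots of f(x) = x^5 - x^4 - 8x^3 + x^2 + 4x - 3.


Descartes' rule of signs:

For positive roots, count sign changes in f(x) = x^5 - x^4 - 8x^3 + x^2 + 4x - 3:
Signs of coefficients: +, -, -, +, +, -
Number of sign changes: 3
Possible positive real roots: 3, 1

For negative roots, examine f(-x) = -x^5 - x^4 + 8x^3 + x^2 - 4x - 3:
Signs of coefficients: -, -, +, +, -, -
Number of sign changes: 2
Possible negative real roots: 2, 0

Positive roots: 3 or 1; Negative roots: 2 or 0


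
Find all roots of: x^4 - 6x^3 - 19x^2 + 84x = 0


The constant term is 0, so x = 0 is a root. Factor out x:
  x^3 - 6x^2 - 19x + 84 = 0
Let p(x) = x^3 - 6x^2 - 19x + 84. By the rational root theorem (leading coefficient 1), any rational root is an integer divisor of 84: try ±1, ±2, ... in turn.
Test x = 1: value = 60 ≠ 0.
Test x = -1: value = 96 ≠ 0.
Test x = 2: value = 30 ≠ 0.
Test x = -2: value = 90 ≠ 0.
Test x = 3: value = 0 ✓, so (x - 3) is a factor.
Synthetic division by (x - 3): bring down 1; 1(3) - 6 = -3; (-3)(3) - 19 = -28; (-28)(3) + 84 = 0 → quotient x^2 - 3x - 28, remainder 0.
Solve the quadratic x^2 - 3x - 28 = 0: discriminant = (-3)^2 - 4(1)(-28) = 9 + 112 = 121.
sqrt(121) = 11, so x = (3 ± 11)/2: x = 7 or x = -4.
Collecting all roots found:

x = -4, x = 0, x = 3, x = 7


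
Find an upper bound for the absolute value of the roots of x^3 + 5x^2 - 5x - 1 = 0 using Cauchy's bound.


Cauchy's bound: all roots r satisfy |r| <= 1 + max(|a_i/a_n|) for i = 0,...,n-1
where a_n is the leading coefficient.

Coefficients: [1, 5, -5, -1]
Leading coefficient a_n = 1
Ratios |a_i/a_n|: 5, 5, 1
Maximum ratio: 5
Cauchy's bound: |r| <= 1 + 5 = 6

Upper bound = 6


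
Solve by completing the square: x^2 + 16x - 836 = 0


Start: x^2 + 16x - 836 = 0
Move constant: x^2 + 16x = 836
Half of 16 is 8, squared is 64
Add 64 to both sides: x^2 + 16x + 64 = 900
(x + 8)^2 = 900
x + 8 = ±30
x = -8 + 30 = 22 or x = -8 - 30 = -38

x = -38, x = 22


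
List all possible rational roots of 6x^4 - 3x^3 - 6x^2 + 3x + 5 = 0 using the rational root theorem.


Rational root theorem: possible roots are ±p/q where:
  p divides the constant term (5): p ∈ {1, 5}
  q divides the leading coefficient (6): q ∈ {1, 2, 3, 6}

All possible rational roots: -5, -5/2, -5/3, -1, -5/6, -1/2, -1/3, -1/6, 1/6, 1/3, 1/2, 5/6, 1, 5/3, 5/2, 5

-5, -5/2, -5/3, -1, -5/6, -1/2, -1/3, -1/6, 1/6, 1/3, 1/2, 5/6, 1, 5/3, 5/2, 5


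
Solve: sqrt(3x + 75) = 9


Square both sides: 3x + 75 = 9^2 = 81
3x = 81 - 75 = 6
x = 2
Check: sqrt(3*2 + 75) = sqrt(81) = 9 ✓

x = 2


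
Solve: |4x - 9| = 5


An absolute value equation |expr| = 5 gives two cases:
Case 1: 4x - 9 = 5
  4x = 14, so x = 7/2
Case 2: 4x - 9 = -5
  4x = 4, so x = 1

x = 1, x = 7/2


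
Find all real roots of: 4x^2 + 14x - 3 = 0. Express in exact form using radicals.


Using the quadratic formula: x = (-b ± sqrt(b^2 - 4ac)) / (2a)
Here a = 4, b = 14, c = -3
Discriminant = b^2 - 4ac = 14^2 - 4(4)(-3) = 196 + 48 = 244
Since discriminant = 244 > 0, there are two real roots.
x = (-14 ± 2*sqrt(61)) / 8
Simplifying: x = (-7 ± sqrt(61)) / 4
Numerically: x ≈ 0.2026 or x ≈ -3.7026

x = (-7 + sqrt(61)) / 4 or x = (-7 - sqrt(61)) / 4


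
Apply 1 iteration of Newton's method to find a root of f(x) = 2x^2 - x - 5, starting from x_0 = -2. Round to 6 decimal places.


Newton's method: x_(n+1) = x_n - f(x_n)/f'(x_n)
f(x) = 2x^2 - x - 5
f'(x) = 4x - 1

Iteration 1:
  f(-2.000000) = 5.000000
  f'(-2.000000) = -9.000000
  x_1 = -2.000000 - (5.000000)/(-9.000000) = -1.444444

x_1 = -1.444444


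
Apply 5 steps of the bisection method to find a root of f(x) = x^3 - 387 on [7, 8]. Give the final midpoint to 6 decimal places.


f(x) = x^3 - 387
f(7) = -44 < 0
f(8) = 125 > 0

Step 1: midpoint = (7.000000 + 8.000000)/2 = 7.500000
  f(7.500000) = 34.875000
  f(mid) > 0, so root is in [7.000000, 7.500000]

Step 2: midpoint = (7.000000 + 7.500000)/2 = 7.250000
  f(7.250000) = -5.921875
  f(mid) < 0, so root is in [7.250000, 7.500000]

Step 3: midpoint = (7.250000 + 7.500000)/2 = 7.375000
  f(7.375000) = 14.130859
  f(mid) > 0, so root is in [7.250000, 7.375000]

Step 4: midpoint = (7.250000 + 7.375000)/2 = 7.312500
  f(7.312500) = 4.018799
  f(mid) > 0, so root is in [7.250000, 7.312500]

Step 5: midpoint = (7.250000 + 7.312500)/2 = 7.281250
  f(7.281250) = -0.972870
  f(mid) < 0, so root is in [7.281250, 7.312500]

midpoint = 7.281250
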